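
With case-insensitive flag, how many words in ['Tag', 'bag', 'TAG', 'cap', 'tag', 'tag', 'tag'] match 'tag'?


Case-insensitive matching: compare each word's lowercase form to 'tag'.
  'Tag' -> lower='tag' -> MATCH
  'bag' -> lower='bag' -> no
  'TAG' -> lower='tag' -> MATCH
  'cap' -> lower='cap' -> no
  'tag' -> lower='tag' -> MATCH
  'tag' -> lower='tag' -> MATCH
  'tag' -> lower='tag' -> MATCH
Matches: ['Tag', 'TAG', 'tag', 'tag', 'tag']
Count: 5

5


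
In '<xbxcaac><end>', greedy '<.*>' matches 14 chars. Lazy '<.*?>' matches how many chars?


Greedy '<.*>' tries to match as MUCH as possible.
Lazy '<.*?>' tries to match as LITTLE as possible.

String: '<xbxcaac><end>'
Greedy '<.*>' starts at first '<' and extends to the LAST '>': '<xbxcaac><end>' (14 chars)
Lazy '<.*?>' starts at first '<' and stops at the FIRST '>': '<xbxcaac>' (9 chars)

9


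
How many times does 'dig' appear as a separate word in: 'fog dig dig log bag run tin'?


Scanning each word for exact match 'dig':
  Word 1: 'fog' -> no
  Word 2: 'dig' -> MATCH
  Word 3: 'dig' -> MATCH
  Word 4: 'log' -> no
  Word 5: 'bag' -> no
  Word 6: 'run' -> no
  Word 7: 'tin' -> no
Total matches: 2

2


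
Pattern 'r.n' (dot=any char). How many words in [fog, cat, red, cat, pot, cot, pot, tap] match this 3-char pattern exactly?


Pattern 'r.n' means: starts with 'r', any single char, ends with 'n'.
Checking each word (must be exactly 3 chars):
  'fog' (len=3): no
  'cat' (len=3): no
  'red' (len=3): no
  'cat' (len=3): no
  'pot' (len=3): no
  'cot' (len=3): no
  'pot' (len=3): no
  'tap' (len=3): no
Matching words: []
Total: 0

0


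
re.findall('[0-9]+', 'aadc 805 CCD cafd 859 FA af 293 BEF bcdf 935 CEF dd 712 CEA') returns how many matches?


Pattern '[0-9]+' finds one or more digits.
Text: 'aadc 805 CCD cafd 859 FA af 293 BEF bcdf 935 CEF dd 712 CEA'
Scanning for matches:
  Match 1: '805'
  Match 2: '859'
  Match 3: '293'
  Match 4: '935'
  Match 5: '712'
Total matches: 5

5


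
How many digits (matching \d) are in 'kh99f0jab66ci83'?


\d matches any digit 0-9.
Scanning 'kh99f0jab66ci83':
  pos 2: '9' -> DIGIT
  pos 3: '9' -> DIGIT
  pos 5: '0' -> DIGIT
  pos 9: '6' -> DIGIT
  pos 10: '6' -> DIGIT
  pos 13: '8' -> DIGIT
  pos 14: '3' -> DIGIT
Digits found: ['9', '9', '0', '6', '6', '8', '3']
Total: 7

7


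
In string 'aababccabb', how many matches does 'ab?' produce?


Pattern 'ab?' matches 'a' optionally followed by 'b'.
String: 'aababccabb'
Scanning left to right for 'a' then checking next char:
  Match 1: 'a' (a not followed by b)
  Match 2: 'ab' (a followed by b)
  Match 3: 'ab' (a followed by b)
  Match 4: 'ab' (a followed by b)
Total matches: 4

4


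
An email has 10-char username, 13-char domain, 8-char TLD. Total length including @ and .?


An email address has format: username@domain.tld
Username length: 10
'@' character: 1
Domain length: 13
'.' character: 1
TLD length: 8
Total = 10 + 1 + 13 + 1 + 8 = 33

33


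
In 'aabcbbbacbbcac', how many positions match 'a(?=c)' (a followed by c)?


Lookahead 'a(?=c)' matches 'a' only when followed by 'c'.
String: 'aabcbbbacbbcac'
Checking each position where char is 'a':
  pos 0: 'a' -> no (next='a')
  pos 1: 'a' -> no (next='b')
  pos 7: 'a' -> MATCH (next='c')
  pos 12: 'a' -> MATCH (next='c')
Matching positions: [7, 12]
Count: 2

2


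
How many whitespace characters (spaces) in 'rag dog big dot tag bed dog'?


\s matches whitespace characters (spaces, tabs, etc.).
Text: 'rag dog big dot tag bed dog'
This text has 7 words separated by spaces.
Number of spaces = number of words - 1 = 7 - 1 = 6

6


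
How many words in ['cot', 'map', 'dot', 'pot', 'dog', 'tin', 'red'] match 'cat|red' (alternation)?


Alternation 'cat|red' matches either 'cat' or 'red'.
Checking each word:
  'cot' -> no
  'map' -> no
  'dot' -> no
  'pot' -> no
  'dog' -> no
  'tin' -> no
  'red' -> MATCH
Matches: ['red']
Count: 1

1


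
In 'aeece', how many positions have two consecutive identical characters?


Looking for consecutive identical characters in 'aeece':
  pos 0-1: 'a' vs 'e' -> different
  pos 1-2: 'e' vs 'e' -> MATCH ('ee')
  pos 2-3: 'e' vs 'c' -> different
  pos 3-4: 'c' vs 'e' -> different
Consecutive identical pairs: ['ee']
Count: 1

1


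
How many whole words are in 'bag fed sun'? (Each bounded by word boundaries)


Word boundaries (\b) mark the start/end of each word.
Text: 'bag fed sun'
Splitting by whitespace:
  Word 1: 'bag'
  Word 2: 'fed'
  Word 3: 'sun'
Total whole words: 3

3


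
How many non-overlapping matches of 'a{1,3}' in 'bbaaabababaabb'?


Pattern 'a{1,3}' matches between 1 and 3 consecutive a's (greedy).
String: 'bbaaabababaabb'
Finding runs of a's and applying greedy matching:
  Run at pos 2: 'aaa' (length 3)
  Run at pos 6: 'a' (length 1)
  Run at pos 8: 'a' (length 1)
  Run at pos 10: 'aa' (length 2)
Matches: ['aaa', 'a', 'a', 'aa']
Count: 4

4


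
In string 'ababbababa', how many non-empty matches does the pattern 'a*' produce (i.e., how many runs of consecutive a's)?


Pattern 'a*' matches zero or more a's. We want non-empty runs of consecutive a's.
String: 'ababbababa'
Walking through the string to find runs of a's:
  Run 1: positions 0-0 -> 'a'
  Run 2: positions 2-2 -> 'a'
  Run 3: positions 5-5 -> 'a'
  Run 4: positions 7-7 -> 'a'
  Run 5: positions 9-9 -> 'a'
Non-empty runs found: ['a', 'a', 'a', 'a', 'a']
Count: 5

5


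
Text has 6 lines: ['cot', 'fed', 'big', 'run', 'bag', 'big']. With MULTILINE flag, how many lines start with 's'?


With MULTILINE flag, ^ matches the start of each line.
Lines: ['cot', 'fed', 'big', 'run', 'bag', 'big']
Checking which lines start with 's':
  Line 1: 'cot' -> no
  Line 2: 'fed' -> no
  Line 3: 'big' -> no
  Line 4: 'run' -> no
  Line 5: 'bag' -> no
  Line 6: 'big' -> no
Matching lines: []
Count: 0

0


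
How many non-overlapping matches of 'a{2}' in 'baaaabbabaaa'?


Pattern 'a{2}' matches exactly 2 consecutive a's (greedy, non-overlapping).
String: 'baaaabbabaaa'
Scanning for runs of a's:
  Run at pos 1: 'aaaa' (length 4) -> 2 match(es)
  Run at pos 7: 'a' (length 1) -> 0 match(es)
  Run at pos 9: 'aaa' (length 3) -> 1 match(es)
Matches found: ['aa', 'aa', 'aa']
Total: 3

3


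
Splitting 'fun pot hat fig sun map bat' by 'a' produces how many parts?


Splitting by 'a' breaks the string at each occurrence of the separator.
Text: 'fun pot hat fig sun map bat'
Parts after split:
  Part 1: 'fun pot h'
  Part 2: 't fig sun m'
  Part 3: 'p b'
  Part 4: 't'
Total parts: 4

4


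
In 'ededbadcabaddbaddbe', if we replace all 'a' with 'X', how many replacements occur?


re.sub('a', 'X', text) replaces every occurrence of 'a' with 'X'.
Text: 'ededbadcabaddbaddbe'
Scanning for 'a':
  pos 5: 'a' -> replacement #1
  pos 8: 'a' -> replacement #2
  pos 10: 'a' -> replacement #3
  pos 14: 'a' -> replacement #4
Total replacements: 4

4


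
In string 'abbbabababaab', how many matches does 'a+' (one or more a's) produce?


Pattern 'a+' matches one or more consecutive a's.
String: 'abbbabababaab'
Scanning for runs of a:
  Match 1: 'a' (length 1)
  Match 2: 'a' (length 1)
  Match 3: 'a' (length 1)
  Match 4: 'a' (length 1)
  Match 5: 'aa' (length 2)
Total matches: 5

5


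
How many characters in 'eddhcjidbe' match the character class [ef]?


Character class [ef] matches any of: {e, f}
Scanning string 'eddhcjidbe' character by character:
  pos 0: 'e' -> MATCH
  pos 1: 'd' -> no
  pos 2: 'd' -> no
  pos 3: 'h' -> no
  pos 4: 'c' -> no
  pos 5: 'j' -> no
  pos 6: 'i' -> no
  pos 7: 'd' -> no
  pos 8: 'b' -> no
  pos 9: 'e' -> MATCH
Total matches: 2

2


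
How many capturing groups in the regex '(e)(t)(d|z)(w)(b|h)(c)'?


To count capturing groups, count each '(' that starts a group.
Pattern: '(e)(t)(d|z)(w)(b|h)(c)'
Walking through the pattern:
  Position 0: '(' -> group #1
  Position 3: '(' -> group #2
  Position 6: '(' -> group #3
  Position 11: '(' -> group #4
  Position 14: '(' -> group #5
  Position 19: '(' -> group #6
Total capturing groups: 6

6


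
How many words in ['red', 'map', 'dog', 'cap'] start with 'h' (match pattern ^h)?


Pattern ^h anchors to start of word. Check which words begin with 'h':
  'red' -> no
  'map' -> no
  'dog' -> no
  'cap' -> no
Matching words: []
Count: 0

0


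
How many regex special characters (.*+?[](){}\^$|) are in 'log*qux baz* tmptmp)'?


Regex special characters are: . * + ? [ ] ( ) { } \ ^ $ |
Scanning 'log*qux baz* tmptmp)':
  pos 3: '*' -> SPECIAL
  pos 11: '*' -> SPECIAL
  pos 19: ')' -> SPECIAL
Special chars found: ['*', '*', ')']
Total: 3

3


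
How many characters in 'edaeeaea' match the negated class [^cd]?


Negated class [^cd] matches any char NOT in {c, d}
Scanning 'edaeeaea':
  pos 0: 'e' -> MATCH
  pos 1: 'd' -> no (excluded)
  pos 2: 'a' -> MATCH
  pos 3: 'e' -> MATCH
  pos 4: 'e' -> MATCH
  pos 5: 'a' -> MATCH
  pos 6: 'e' -> MATCH
  pos 7: 'a' -> MATCH
Total matches: 7

7


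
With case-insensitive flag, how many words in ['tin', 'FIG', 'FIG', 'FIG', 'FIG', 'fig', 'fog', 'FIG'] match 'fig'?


Case-insensitive matching: compare each word's lowercase form to 'fig'.
  'tin' -> lower='tin' -> no
  'FIG' -> lower='fig' -> MATCH
  'FIG' -> lower='fig' -> MATCH
  'FIG' -> lower='fig' -> MATCH
  'FIG' -> lower='fig' -> MATCH
  'fig' -> lower='fig' -> MATCH
  'fog' -> lower='fog' -> no
  'FIG' -> lower='fig' -> MATCH
Matches: ['FIG', 'FIG', 'FIG', 'FIG', 'fig', 'FIG']
Count: 6

6


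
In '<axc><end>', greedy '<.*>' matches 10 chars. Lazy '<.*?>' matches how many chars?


Greedy '<.*>' tries to match as MUCH as possible.
Lazy '<.*?>' tries to match as LITTLE as possible.

String: '<axc><end>'
Greedy '<.*>' starts at first '<' and extends to the LAST '>': '<axc><end>' (10 chars)
Lazy '<.*?>' starts at first '<' and stops at the FIRST '>': '<axc>' (5 chars)

5


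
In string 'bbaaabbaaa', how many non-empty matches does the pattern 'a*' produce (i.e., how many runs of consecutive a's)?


Pattern 'a*' matches zero or more a's. We want non-empty runs of consecutive a's.
String: 'bbaaabbaaa'
Walking through the string to find runs of a's:
  Run 1: positions 2-4 -> 'aaa'
  Run 2: positions 7-9 -> 'aaa'
Non-empty runs found: ['aaa', 'aaa']
Count: 2

2


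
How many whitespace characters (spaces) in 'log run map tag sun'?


\s matches whitespace characters (spaces, tabs, etc.).
Text: 'log run map tag sun'
This text has 5 words separated by spaces.
Number of spaces = number of words - 1 = 5 - 1 = 4

4


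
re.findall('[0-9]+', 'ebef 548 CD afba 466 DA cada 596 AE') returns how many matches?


Pattern '[0-9]+' finds one or more digits.
Text: 'ebef 548 CD afba 466 DA cada 596 AE'
Scanning for matches:
  Match 1: '548'
  Match 2: '466'
  Match 3: '596'
Total matches: 3

3


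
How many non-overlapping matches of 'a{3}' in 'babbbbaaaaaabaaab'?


Pattern 'a{3}' matches exactly 3 consecutive a's (greedy, non-overlapping).
String: 'babbbbaaaaaabaaab'
Scanning for runs of a's:
  Run at pos 1: 'a' (length 1) -> 0 match(es)
  Run at pos 6: 'aaaaaa' (length 6) -> 2 match(es)
  Run at pos 13: 'aaa' (length 3) -> 1 match(es)
Matches found: ['aaa', 'aaa', 'aaa']
Total: 3

3


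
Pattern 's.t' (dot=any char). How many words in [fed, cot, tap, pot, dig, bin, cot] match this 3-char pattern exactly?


Pattern 's.t' means: starts with 's', any single char, ends with 't'.
Checking each word (must be exactly 3 chars):
  'fed' (len=3): no
  'cot' (len=3): no
  'tap' (len=3): no
  'pot' (len=3): no
  'dig' (len=3): no
  'bin' (len=3): no
  'cot' (len=3): no
Matching words: []
Total: 0

0


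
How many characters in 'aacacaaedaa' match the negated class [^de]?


Negated class [^de] matches any char NOT in {d, e}
Scanning 'aacacaaedaa':
  pos 0: 'a' -> MATCH
  pos 1: 'a' -> MATCH
  pos 2: 'c' -> MATCH
  pos 3: 'a' -> MATCH
  pos 4: 'c' -> MATCH
  pos 5: 'a' -> MATCH
  pos 6: 'a' -> MATCH
  pos 7: 'e' -> no (excluded)
  pos 8: 'd' -> no (excluded)
  pos 9: 'a' -> MATCH
  pos 10: 'a' -> MATCH
Total matches: 9

9


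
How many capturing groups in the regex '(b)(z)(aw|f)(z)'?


To count capturing groups, count each '(' that starts a group.
Pattern: '(b)(z)(aw|f)(z)'
Walking through the pattern:
  Position 0: '(' -> group #1
  Position 3: '(' -> group #2
  Position 6: '(' -> group #3
  Position 12: '(' -> group #4
Total capturing groups: 4

4


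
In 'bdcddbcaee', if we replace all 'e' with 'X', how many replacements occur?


re.sub('e', 'X', text) replaces every occurrence of 'e' with 'X'.
Text: 'bdcddbcaee'
Scanning for 'e':
  pos 8: 'e' -> replacement #1
  pos 9: 'e' -> replacement #2
Total replacements: 2

2


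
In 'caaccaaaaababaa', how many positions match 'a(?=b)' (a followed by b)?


Lookahead 'a(?=b)' matches 'a' only when followed by 'b'.
String: 'caaccaaaaababaa'
Checking each position where char is 'a':
  pos 1: 'a' -> no (next='a')
  pos 2: 'a' -> no (next='c')
  pos 5: 'a' -> no (next='a')
  pos 6: 'a' -> no (next='a')
  pos 7: 'a' -> no (next='a')
  pos 8: 'a' -> no (next='a')
  pos 9: 'a' -> MATCH (next='b')
  pos 11: 'a' -> MATCH (next='b')
  pos 13: 'a' -> no (next='a')
Matching positions: [9, 11]
Count: 2

2


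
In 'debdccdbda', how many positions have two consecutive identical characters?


Looking for consecutive identical characters in 'debdccdbda':
  pos 0-1: 'd' vs 'e' -> different
  pos 1-2: 'e' vs 'b' -> different
  pos 2-3: 'b' vs 'd' -> different
  pos 3-4: 'd' vs 'c' -> different
  pos 4-5: 'c' vs 'c' -> MATCH ('cc')
  pos 5-6: 'c' vs 'd' -> different
  pos 6-7: 'd' vs 'b' -> different
  pos 7-8: 'b' vs 'd' -> different
  pos 8-9: 'd' vs 'a' -> different
Consecutive identical pairs: ['cc']
Count: 1

1


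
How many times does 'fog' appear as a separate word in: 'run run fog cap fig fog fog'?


Scanning each word for exact match 'fog':
  Word 1: 'run' -> no
  Word 2: 'run' -> no
  Word 3: 'fog' -> MATCH
  Word 4: 'cap' -> no
  Word 5: 'fig' -> no
  Word 6: 'fog' -> MATCH
  Word 7: 'fog' -> MATCH
Total matches: 3

3


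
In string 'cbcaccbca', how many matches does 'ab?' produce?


Pattern 'ab?' matches 'a' optionally followed by 'b'.
String: 'cbcaccbca'
Scanning left to right for 'a' then checking next char:
  Match 1: 'a' (a not followed by b)
  Match 2: 'a' (a not followed by b)
Total matches: 2

2


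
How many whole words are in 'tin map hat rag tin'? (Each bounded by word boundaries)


Word boundaries (\b) mark the start/end of each word.
Text: 'tin map hat rag tin'
Splitting by whitespace:
  Word 1: 'tin'
  Word 2: 'map'
  Word 3: 'hat'
  Word 4: 'rag'
  Word 5: 'tin'
Total whole words: 5

5


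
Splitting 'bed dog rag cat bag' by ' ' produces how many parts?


Splitting by ' ' breaks the string at each occurrence of the separator.
Text: 'bed dog rag cat bag'
Parts after split:
  Part 1: 'bed'
  Part 2: 'dog'
  Part 3: 'rag'
  Part 4: 'cat'
  Part 5: 'bag'
Total parts: 5

5


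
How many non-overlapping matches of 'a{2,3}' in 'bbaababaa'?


Pattern 'a{2,3}' matches between 2 and 3 consecutive a's (greedy).
String: 'bbaababaa'
Finding runs of a's and applying greedy matching:
  Run at pos 2: 'aa' (length 2)
  Run at pos 5: 'a' (length 1)
  Run at pos 7: 'aa' (length 2)
Matches: ['aa', 'aa']
Count: 2

2


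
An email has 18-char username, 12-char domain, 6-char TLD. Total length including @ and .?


An email address has format: username@domain.tld
Username length: 18
'@' character: 1
Domain length: 12
'.' character: 1
TLD length: 6
Total = 18 + 1 + 12 + 1 + 6 = 38

38


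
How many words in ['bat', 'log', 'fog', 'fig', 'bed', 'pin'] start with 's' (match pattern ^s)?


Pattern ^s anchors to start of word. Check which words begin with 's':
  'bat' -> no
  'log' -> no
  'fog' -> no
  'fig' -> no
  'bed' -> no
  'pin' -> no
Matching words: []
Count: 0

0


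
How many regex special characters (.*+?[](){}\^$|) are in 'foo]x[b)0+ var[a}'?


Regex special characters are: . * + ? [ ] ( ) { } \ ^ $ |
Scanning 'foo]x[b)0+ var[a}':
  pos 3: ']' -> SPECIAL
  pos 5: '[' -> SPECIAL
  pos 7: ')' -> SPECIAL
  pos 9: '+' -> SPECIAL
  pos 14: '[' -> SPECIAL
  pos 16: '}' -> SPECIAL
Special chars found: [']', '[', ')', '+', '[', '}']
Total: 6

6


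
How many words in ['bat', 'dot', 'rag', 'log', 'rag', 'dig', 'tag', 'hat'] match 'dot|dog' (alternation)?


Alternation 'dot|dog' matches either 'dot' or 'dog'.
Checking each word:
  'bat' -> no
  'dot' -> MATCH
  'rag' -> no
  'log' -> no
  'rag' -> no
  'dig' -> no
  'tag' -> no
  'hat' -> no
Matches: ['dot']
Count: 1

1


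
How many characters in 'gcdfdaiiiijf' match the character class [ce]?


Character class [ce] matches any of: {c, e}
Scanning string 'gcdfdaiiiijf' character by character:
  pos 0: 'g' -> no
  pos 1: 'c' -> MATCH
  pos 2: 'd' -> no
  pos 3: 'f' -> no
  pos 4: 'd' -> no
  pos 5: 'a' -> no
  pos 6: 'i' -> no
  pos 7: 'i' -> no
  pos 8: 'i' -> no
  pos 9: 'i' -> no
  pos 10: 'j' -> no
  pos 11: 'f' -> no
Total matches: 1

1


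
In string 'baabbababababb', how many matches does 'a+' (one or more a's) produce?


Pattern 'a+' matches one or more consecutive a's.
String: 'baabbababababb'
Scanning for runs of a:
  Match 1: 'aa' (length 2)
  Match 2: 'a' (length 1)
  Match 3: 'a' (length 1)
  Match 4: 'a' (length 1)
  Match 5: 'a' (length 1)
Total matches: 5

5


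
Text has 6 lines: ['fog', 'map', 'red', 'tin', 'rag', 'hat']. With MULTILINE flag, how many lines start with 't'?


With MULTILINE flag, ^ matches the start of each line.
Lines: ['fog', 'map', 'red', 'tin', 'rag', 'hat']
Checking which lines start with 't':
  Line 1: 'fog' -> no
  Line 2: 'map' -> no
  Line 3: 'red' -> no
  Line 4: 'tin' -> MATCH
  Line 5: 'rag' -> no
  Line 6: 'hat' -> no
Matching lines: ['tin']
Count: 1

1


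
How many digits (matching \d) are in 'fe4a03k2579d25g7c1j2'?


\d matches any digit 0-9.
Scanning 'fe4a03k2579d25g7c1j2':
  pos 2: '4' -> DIGIT
  pos 4: '0' -> DIGIT
  pos 5: '3' -> DIGIT
  pos 7: '2' -> DIGIT
  pos 8: '5' -> DIGIT
  pos 9: '7' -> DIGIT
  pos 10: '9' -> DIGIT
  pos 12: '2' -> DIGIT
  pos 13: '5' -> DIGIT
  pos 15: '7' -> DIGIT
  pos 17: '1' -> DIGIT
  pos 19: '2' -> DIGIT
Digits found: ['4', '0', '3', '2', '5', '7', '9', '2', '5', '7', '1', '2']
Total: 12

12


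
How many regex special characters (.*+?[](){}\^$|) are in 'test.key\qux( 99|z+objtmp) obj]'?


Regex special characters are: . * + ? [ ] ( ) { } \ ^ $ |
Scanning 'test.key\qux( 99|z+objtmp) obj]':
  pos 4: '.' -> SPECIAL
  pos 8: '\' -> SPECIAL
  pos 12: '(' -> SPECIAL
  pos 16: '|' -> SPECIAL
  pos 18: '+' -> SPECIAL
  pos 25: ')' -> SPECIAL
  pos 30: ']' -> SPECIAL
Special chars found: ['.', '\\', '(', '|', '+', ')', ']']
Total: 7

7


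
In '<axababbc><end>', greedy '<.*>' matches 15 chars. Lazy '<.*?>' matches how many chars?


Greedy '<.*>' tries to match as MUCH as possible.
Lazy '<.*?>' tries to match as LITTLE as possible.

String: '<axababbc><end>'
Greedy '<.*>' starts at first '<' and extends to the LAST '>': '<axababbc><end>' (15 chars)
Lazy '<.*?>' starts at first '<' and stops at the FIRST '>': '<axababbc>' (10 chars)

10


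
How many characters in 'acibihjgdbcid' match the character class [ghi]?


Character class [ghi] matches any of: {g, h, i}
Scanning string 'acibihjgdbcid' character by character:
  pos 0: 'a' -> no
  pos 1: 'c' -> no
  pos 2: 'i' -> MATCH
  pos 3: 'b' -> no
  pos 4: 'i' -> MATCH
  pos 5: 'h' -> MATCH
  pos 6: 'j' -> no
  pos 7: 'g' -> MATCH
  pos 8: 'd' -> no
  pos 9: 'b' -> no
  pos 10: 'c' -> no
  pos 11: 'i' -> MATCH
  pos 12: 'd' -> no
Total matches: 5

5


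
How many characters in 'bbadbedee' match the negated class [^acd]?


Negated class [^acd] matches any char NOT in {a, c, d}
Scanning 'bbadbedee':
  pos 0: 'b' -> MATCH
  pos 1: 'b' -> MATCH
  pos 2: 'a' -> no (excluded)
  pos 3: 'd' -> no (excluded)
  pos 4: 'b' -> MATCH
  pos 5: 'e' -> MATCH
  pos 6: 'd' -> no (excluded)
  pos 7: 'e' -> MATCH
  pos 8: 'e' -> MATCH
Total matches: 6

6


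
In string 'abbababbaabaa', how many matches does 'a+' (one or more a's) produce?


Pattern 'a+' matches one or more consecutive a's.
String: 'abbababbaabaa'
Scanning for runs of a:
  Match 1: 'a' (length 1)
  Match 2: 'a' (length 1)
  Match 3: 'a' (length 1)
  Match 4: 'aa' (length 2)
  Match 5: 'aa' (length 2)
Total matches: 5

5


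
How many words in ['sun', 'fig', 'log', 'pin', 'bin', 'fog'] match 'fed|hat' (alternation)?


Alternation 'fed|hat' matches either 'fed' or 'hat'.
Checking each word:
  'sun' -> no
  'fig' -> no
  'log' -> no
  'pin' -> no
  'bin' -> no
  'fog' -> no
Matches: []
Count: 0

0


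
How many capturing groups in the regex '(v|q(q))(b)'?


To count capturing groups, count each '(' that starts a group.
Pattern: '(v|q(q))(b)'
Walking through the pattern:
  Position 0: '(' -> group #1
  Position 4: '(' -> group #2
  Position 8: '(' -> group #3
Total capturing groups: 3

3


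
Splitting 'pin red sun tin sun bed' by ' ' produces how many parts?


Splitting by ' ' breaks the string at each occurrence of the separator.
Text: 'pin red sun tin sun bed'
Parts after split:
  Part 1: 'pin'
  Part 2: 'red'
  Part 3: 'sun'
  Part 4: 'tin'
  Part 5: 'sun'
  Part 6: 'bed'
Total parts: 6

6


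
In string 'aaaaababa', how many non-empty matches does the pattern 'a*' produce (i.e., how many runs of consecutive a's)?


Pattern 'a*' matches zero or more a's. We want non-empty runs of consecutive a's.
String: 'aaaaababa'
Walking through the string to find runs of a's:
  Run 1: positions 0-4 -> 'aaaaa'
  Run 2: positions 6-6 -> 'a'
  Run 3: positions 8-8 -> 'a'
Non-empty runs found: ['aaaaa', 'a', 'a']
Count: 3

3


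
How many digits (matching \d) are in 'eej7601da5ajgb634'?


\d matches any digit 0-9.
Scanning 'eej7601da5ajgb634':
  pos 3: '7' -> DIGIT
  pos 4: '6' -> DIGIT
  pos 5: '0' -> DIGIT
  pos 6: '1' -> DIGIT
  pos 9: '5' -> DIGIT
  pos 14: '6' -> DIGIT
  pos 15: '3' -> DIGIT
  pos 16: '4' -> DIGIT
Digits found: ['7', '6', '0', '1', '5', '6', '3', '4']
Total: 8

8


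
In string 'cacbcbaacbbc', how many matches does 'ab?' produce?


Pattern 'ab?' matches 'a' optionally followed by 'b'.
String: 'cacbcbaacbbc'
Scanning left to right for 'a' then checking next char:
  Match 1: 'a' (a not followed by b)
  Match 2: 'a' (a not followed by b)
  Match 3: 'a' (a not followed by b)
Total matches: 3

3


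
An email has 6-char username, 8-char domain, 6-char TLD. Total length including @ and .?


An email address has format: username@domain.tld
Username length: 6
'@' character: 1
Domain length: 8
'.' character: 1
TLD length: 6
Total = 6 + 1 + 8 + 1 + 6 = 22

22


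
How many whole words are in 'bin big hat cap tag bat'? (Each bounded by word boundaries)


Word boundaries (\b) mark the start/end of each word.
Text: 'bin big hat cap tag bat'
Splitting by whitespace:
  Word 1: 'bin'
  Word 2: 'big'
  Word 3: 'hat'
  Word 4: 'cap'
  Word 5: 'tag'
  Word 6: 'bat'
Total whole words: 6

6


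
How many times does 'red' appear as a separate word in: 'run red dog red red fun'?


Scanning each word for exact match 'red':
  Word 1: 'run' -> no
  Word 2: 'red' -> MATCH
  Word 3: 'dog' -> no
  Word 4: 'red' -> MATCH
  Word 5: 'red' -> MATCH
  Word 6: 'fun' -> no
Total matches: 3

3


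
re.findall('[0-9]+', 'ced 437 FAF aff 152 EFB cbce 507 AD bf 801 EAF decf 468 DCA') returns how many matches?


Pattern '[0-9]+' finds one or more digits.
Text: 'ced 437 FAF aff 152 EFB cbce 507 AD bf 801 EAF decf 468 DCA'
Scanning for matches:
  Match 1: '437'
  Match 2: '152'
  Match 3: '507'
  Match 4: '801'
  Match 5: '468'
Total matches: 5

5


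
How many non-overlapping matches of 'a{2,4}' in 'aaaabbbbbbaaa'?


Pattern 'a{2,4}' matches between 2 and 4 consecutive a's (greedy).
String: 'aaaabbbbbbaaa'
Finding runs of a's and applying greedy matching:
  Run at pos 0: 'aaaa' (length 4)
  Run at pos 10: 'aaa' (length 3)
Matches: ['aaaa', 'aaa']
Count: 2

2


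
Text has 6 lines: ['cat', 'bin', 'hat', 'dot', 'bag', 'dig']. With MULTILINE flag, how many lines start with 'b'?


With MULTILINE flag, ^ matches the start of each line.
Lines: ['cat', 'bin', 'hat', 'dot', 'bag', 'dig']
Checking which lines start with 'b':
  Line 1: 'cat' -> no
  Line 2: 'bin' -> MATCH
  Line 3: 'hat' -> no
  Line 4: 'dot' -> no
  Line 5: 'bag' -> MATCH
  Line 6: 'dig' -> no
Matching lines: ['bin', 'bag']
Count: 2

2


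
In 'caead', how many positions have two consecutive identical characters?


Looking for consecutive identical characters in 'caead':
  pos 0-1: 'c' vs 'a' -> different
  pos 1-2: 'a' vs 'e' -> different
  pos 2-3: 'e' vs 'a' -> different
  pos 3-4: 'a' vs 'd' -> different
Consecutive identical pairs: []
Count: 0

0


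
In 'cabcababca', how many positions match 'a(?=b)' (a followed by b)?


Lookahead 'a(?=b)' matches 'a' only when followed by 'b'.
String: 'cabcababca'
Checking each position where char is 'a':
  pos 1: 'a' -> MATCH (next='b')
  pos 4: 'a' -> MATCH (next='b')
  pos 6: 'a' -> MATCH (next='b')
Matching positions: [1, 4, 6]
Count: 3

3


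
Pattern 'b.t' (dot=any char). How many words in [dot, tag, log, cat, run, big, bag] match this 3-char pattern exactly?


Pattern 'b.t' means: starts with 'b', any single char, ends with 't'.
Checking each word (must be exactly 3 chars):
  'dot' (len=3): no
  'tag' (len=3): no
  'log' (len=3): no
  'cat' (len=3): no
  'run' (len=3): no
  'big' (len=3): no
  'bag' (len=3): no
Matching words: []
Total: 0

0


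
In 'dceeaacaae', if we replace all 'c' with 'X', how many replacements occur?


re.sub('c', 'X', text) replaces every occurrence of 'c' with 'X'.
Text: 'dceeaacaae'
Scanning for 'c':
  pos 1: 'c' -> replacement #1
  pos 6: 'c' -> replacement #2
Total replacements: 2

2


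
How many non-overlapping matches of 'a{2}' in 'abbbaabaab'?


Pattern 'a{2}' matches exactly 2 consecutive a's (greedy, non-overlapping).
String: 'abbbaabaab'
Scanning for runs of a's:
  Run at pos 0: 'a' (length 1) -> 0 match(es)
  Run at pos 4: 'aa' (length 2) -> 1 match(es)
  Run at pos 7: 'aa' (length 2) -> 1 match(es)
Matches found: ['aa', 'aa']
Total: 2

2


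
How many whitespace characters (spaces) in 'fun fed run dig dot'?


\s matches whitespace characters (spaces, tabs, etc.).
Text: 'fun fed run dig dot'
This text has 5 words separated by spaces.
Number of spaces = number of words - 1 = 5 - 1 = 4

4


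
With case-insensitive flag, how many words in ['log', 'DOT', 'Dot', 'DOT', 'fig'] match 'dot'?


Case-insensitive matching: compare each word's lowercase form to 'dot'.
  'log' -> lower='log' -> no
  'DOT' -> lower='dot' -> MATCH
  'Dot' -> lower='dot' -> MATCH
  'DOT' -> lower='dot' -> MATCH
  'fig' -> lower='fig' -> no
Matches: ['DOT', 'Dot', 'DOT']
Count: 3

3


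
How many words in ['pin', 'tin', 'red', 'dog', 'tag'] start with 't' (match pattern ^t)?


Pattern ^t anchors to start of word. Check which words begin with 't':
  'pin' -> no
  'tin' -> MATCH (starts with 't')
  'red' -> no
  'dog' -> no
  'tag' -> MATCH (starts with 't')
Matching words: ['tin', 'tag']
Count: 2

2


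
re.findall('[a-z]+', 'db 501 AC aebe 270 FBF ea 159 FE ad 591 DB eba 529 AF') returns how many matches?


Pattern '[a-z]+' finds one or more lowercase letters.
Text: 'db 501 AC aebe 270 FBF ea 159 FE ad 591 DB eba 529 AF'
Scanning for matches:
  Match 1: 'db'
  Match 2: 'aebe'
  Match 3: 'ea'
  Match 4: 'ad'
  Match 5: 'eba'
Total matches: 5

5


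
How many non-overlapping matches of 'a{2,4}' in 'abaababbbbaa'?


Pattern 'a{2,4}' matches between 2 and 4 consecutive a's (greedy).
String: 'abaababbbbaa'
Finding runs of a's and applying greedy matching:
  Run at pos 0: 'a' (length 1)
  Run at pos 2: 'aa' (length 2)
  Run at pos 5: 'a' (length 1)
  Run at pos 10: 'aa' (length 2)
Matches: ['aa', 'aa']
Count: 2

2


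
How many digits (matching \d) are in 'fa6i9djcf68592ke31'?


\d matches any digit 0-9.
Scanning 'fa6i9djcf68592ke31':
  pos 2: '6' -> DIGIT
  pos 4: '9' -> DIGIT
  pos 9: '6' -> DIGIT
  pos 10: '8' -> DIGIT
  pos 11: '5' -> DIGIT
  pos 12: '9' -> DIGIT
  pos 13: '2' -> DIGIT
  pos 16: '3' -> DIGIT
  pos 17: '1' -> DIGIT
Digits found: ['6', '9', '6', '8', '5', '9', '2', '3', '1']
Total: 9

9


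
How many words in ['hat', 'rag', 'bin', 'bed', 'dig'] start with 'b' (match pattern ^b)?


Pattern ^b anchors to start of word. Check which words begin with 'b':
  'hat' -> no
  'rag' -> no
  'bin' -> MATCH (starts with 'b')
  'bed' -> MATCH (starts with 'b')
  'dig' -> no
Matching words: ['bin', 'bed']
Count: 2

2


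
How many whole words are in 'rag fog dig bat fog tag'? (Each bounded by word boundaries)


Word boundaries (\b) mark the start/end of each word.
Text: 'rag fog dig bat fog tag'
Splitting by whitespace:
  Word 1: 'rag'
  Word 2: 'fog'
  Word 3: 'dig'
  Word 4: 'bat'
  Word 5: 'fog'
  Word 6: 'tag'
Total whole words: 6

6


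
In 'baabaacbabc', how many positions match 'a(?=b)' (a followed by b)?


Lookahead 'a(?=b)' matches 'a' only when followed by 'b'.
String: 'baabaacbabc'
Checking each position where char is 'a':
  pos 1: 'a' -> no (next='a')
  pos 2: 'a' -> MATCH (next='b')
  pos 4: 'a' -> no (next='a')
  pos 5: 'a' -> no (next='c')
  pos 8: 'a' -> MATCH (next='b')
Matching positions: [2, 8]
Count: 2

2


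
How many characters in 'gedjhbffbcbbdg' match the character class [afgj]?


Character class [afgj] matches any of: {a, f, g, j}
Scanning string 'gedjhbffbcbbdg' character by character:
  pos 0: 'g' -> MATCH
  pos 1: 'e' -> no
  pos 2: 'd' -> no
  pos 3: 'j' -> MATCH
  pos 4: 'h' -> no
  pos 5: 'b' -> no
  pos 6: 'f' -> MATCH
  pos 7: 'f' -> MATCH
  pos 8: 'b' -> no
  pos 9: 'c' -> no
  pos 10: 'b' -> no
  pos 11: 'b' -> no
  pos 12: 'd' -> no
  pos 13: 'g' -> MATCH
Total matches: 5

5


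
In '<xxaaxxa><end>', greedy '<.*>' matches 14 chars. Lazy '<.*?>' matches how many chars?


Greedy '<.*>' tries to match as MUCH as possible.
Lazy '<.*?>' tries to match as LITTLE as possible.

String: '<xxaaxxa><end>'
Greedy '<.*>' starts at first '<' and extends to the LAST '>': '<xxaaxxa><end>' (14 chars)
Lazy '<.*?>' starts at first '<' and stops at the FIRST '>': '<xxaaxxa>' (9 chars)

9


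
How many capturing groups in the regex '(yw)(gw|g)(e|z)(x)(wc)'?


To count capturing groups, count each '(' that starts a group.
Pattern: '(yw)(gw|g)(e|z)(x)(wc)'
Walking through the pattern:
  Position 0: '(' -> group #1
  Position 4: '(' -> group #2
  Position 10: '(' -> group #3
  Position 15: '(' -> group #4
  Position 18: '(' -> group #5
Total capturing groups: 5

5


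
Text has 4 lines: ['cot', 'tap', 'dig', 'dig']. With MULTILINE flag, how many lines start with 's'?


With MULTILINE flag, ^ matches the start of each line.
Lines: ['cot', 'tap', 'dig', 'dig']
Checking which lines start with 's':
  Line 1: 'cot' -> no
  Line 2: 'tap' -> no
  Line 3: 'dig' -> no
  Line 4: 'dig' -> no
Matching lines: []
Count: 0

0


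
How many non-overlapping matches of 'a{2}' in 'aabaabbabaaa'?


Pattern 'a{2}' matches exactly 2 consecutive a's (greedy, non-overlapping).
String: 'aabaabbabaaa'
Scanning for runs of a's:
  Run at pos 0: 'aa' (length 2) -> 1 match(es)
  Run at pos 3: 'aa' (length 2) -> 1 match(es)
  Run at pos 7: 'a' (length 1) -> 0 match(es)
  Run at pos 9: 'aaa' (length 3) -> 1 match(es)
Matches found: ['aa', 'aa', 'aa']
Total: 3

3


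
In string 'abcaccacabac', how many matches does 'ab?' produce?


Pattern 'ab?' matches 'a' optionally followed by 'b'.
String: 'abcaccacabac'
Scanning left to right for 'a' then checking next char:
  Match 1: 'ab' (a followed by b)
  Match 2: 'a' (a not followed by b)
  Match 3: 'a' (a not followed by b)
  Match 4: 'ab' (a followed by b)
  Match 5: 'a' (a not followed by b)
Total matches: 5

5


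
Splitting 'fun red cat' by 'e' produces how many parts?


Splitting by 'e' breaks the string at each occurrence of the separator.
Text: 'fun red cat'
Parts after split:
  Part 1: 'fun r'
  Part 2: 'd cat'
Total parts: 2

2


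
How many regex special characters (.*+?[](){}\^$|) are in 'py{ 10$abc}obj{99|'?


Regex special characters are: . * + ? [ ] ( ) { } \ ^ $ |
Scanning 'py{ 10$abc}obj{99|':
  pos 2: '{' -> SPECIAL
  pos 6: '$' -> SPECIAL
  pos 10: '}' -> SPECIAL
  pos 14: '{' -> SPECIAL
  pos 17: '|' -> SPECIAL
Special chars found: ['{', '$', '}', '{', '|']
Total: 5

5


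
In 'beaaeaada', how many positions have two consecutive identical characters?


Looking for consecutive identical characters in 'beaaeaada':
  pos 0-1: 'b' vs 'e' -> different
  pos 1-2: 'e' vs 'a' -> different
  pos 2-3: 'a' vs 'a' -> MATCH ('aa')
  pos 3-4: 'a' vs 'e' -> different
  pos 4-5: 'e' vs 'a' -> different
  pos 5-6: 'a' vs 'a' -> MATCH ('aa')
  pos 6-7: 'a' vs 'd' -> different
  pos 7-8: 'd' vs 'a' -> different
Consecutive identical pairs: ['aa', 'aa']
Count: 2

2


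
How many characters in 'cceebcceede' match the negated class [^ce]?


Negated class [^ce] matches any char NOT in {c, e}
Scanning 'cceebcceede':
  pos 0: 'c' -> no (excluded)
  pos 1: 'c' -> no (excluded)
  pos 2: 'e' -> no (excluded)
  pos 3: 'e' -> no (excluded)
  pos 4: 'b' -> MATCH
  pos 5: 'c' -> no (excluded)
  pos 6: 'c' -> no (excluded)
  pos 7: 'e' -> no (excluded)
  pos 8: 'e' -> no (excluded)
  pos 9: 'd' -> MATCH
  pos 10: 'e' -> no (excluded)
Total matches: 2

2


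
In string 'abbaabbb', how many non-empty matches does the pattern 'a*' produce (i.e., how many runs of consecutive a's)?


Pattern 'a*' matches zero or more a's. We want non-empty runs of consecutive a's.
String: 'abbaabbb'
Walking through the string to find runs of a's:
  Run 1: positions 0-0 -> 'a'
  Run 2: positions 3-4 -> 'aa'
Non-empty runs found: ['a', 'aa']
Count: 2

2


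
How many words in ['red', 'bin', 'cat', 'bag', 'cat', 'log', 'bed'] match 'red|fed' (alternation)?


Alternation 'red|fed' matches either 'red' or 'fed'.
Checking each word:
  'red' -> MATCH
  'bin' -> no
  'cat' -> no
  'bag' -> no
  'cat' -> no
  'log' -> no
  'bed' -> no
Matches: ['red']
Count: 1

1


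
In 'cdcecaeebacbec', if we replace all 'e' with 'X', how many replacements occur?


re.sub('e', 'X', text) replaces every occurrence of 'e' with 'X'.
Text: 'cdcecaeebacbec'
Scanning for 'e':
  pos 3: 'e' -> replacement #1
  pos 6: 'e' -> replacement #2
  pos 7: 'e' -> replacement #3
  pos 12: 'e' -> replacement #4
Total replacements: 4

4


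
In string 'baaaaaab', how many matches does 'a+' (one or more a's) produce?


Pattern 'a+' matches one or more consecutive a's.
String: 'baaaaaab'
Scanning for runs of a:
  Match 1: 'aaaaaa' (length 6)
Total matches: 1

1


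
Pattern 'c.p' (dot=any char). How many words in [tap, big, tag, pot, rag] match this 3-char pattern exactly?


Pattern 'c.p' means: starts with 'c', any single char, ends with 'p'.
Checking each word (must be exactly 3 chars):
  'tap' (len=3): no
  'big' (len=3): no
  'tag' (len=3): no
  'pot' (len=3): no
  'rag' (len=3): no
Matching words: []
Total: 0

0


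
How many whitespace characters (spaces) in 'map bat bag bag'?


\s matches whitespace characters (spaces, tabs, etc.).
Text: 'map bat bag bag'
This text has 4 words separated by spaces.
Number of spaces = number of words - 1 = 4 - 1 = 3

3


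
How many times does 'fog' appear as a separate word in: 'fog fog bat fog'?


Scanning each word for exact match 'fog':
  Word 1: 'fog' -> MATCH
  Word 2: 'fog' -> MATCH
  Word 3: 'bat' -> no
  Word 4: 'fog' -> MATCH
Total matches: 3

3


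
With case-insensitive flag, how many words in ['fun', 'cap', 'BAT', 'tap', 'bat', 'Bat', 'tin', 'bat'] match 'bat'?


Case-insensitive matching: compare each word's lowercase form to 'bat'.
  'fun' -> lower='fun' -> no
  'cap' -> lower='cap' -> no
  'BAT' -> lower='bat' -> MATCH
  'tap' -> lower='tap' -> no
  'bat' -> lower='bat' -> MATCH
  'Bat' -> lower='bat' -> MATCH
  'tin' -> lower='tin' -> no
  'bat' -> lower='bat' -> MATCH
Matches: ['BAT', 'bat', 'Bat', 'bat']
Count: 4

4


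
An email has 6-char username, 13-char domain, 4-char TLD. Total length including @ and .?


An email address has format: username@domain.tld
Username length: 6
'@' character: 1
Domain length: 13
'.' character: 1
TLD length: 4
Total = 6 + 1 + 13 + 1 + 4 = 25

25


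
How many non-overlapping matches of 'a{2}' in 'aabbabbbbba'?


Pattern 'a{2}' matches exactly 2 consecutive a's (greedy, non-overlapping).
String: 'aabbabbbbba'
Scanning for runs of a's:
  Run at pos 0: 'aa' (length 2) -> 1 match(es)
  Run at pos 4: 'a' (length 1) -> 0 match(es)
  Run at pos 10: 'a' (length 1) -> 0 match(es)
Matches found: ['aa']
Total: 1

1


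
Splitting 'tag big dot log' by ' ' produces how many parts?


Splitting by ' ' breaks the string at each occurrence of the separator.
Text: 'tag big dot log'
Parts after split:
  Part 1: 'tag'
  Part 2: 'big'
  Part 3: 'dot'
  Part 4: 'log'
Total parts: 4

4


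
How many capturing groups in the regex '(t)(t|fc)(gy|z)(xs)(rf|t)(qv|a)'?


To count capturing groups, count each '(' that starts a group.
Pattern: '(t)(t|fc)(gy|z)(xs)(rf|t)(qv|a)'
Walking through the pattern:
  Position 0: '(' -> group #1
  Position 3: '(' -> group #2
  Position 9: '(' -> group #3
  Position 15: '(' -> group #4
  Position 19: '(' -> group #5
  Position 25: '(' -> group #6
Total capturing groups: 6

6


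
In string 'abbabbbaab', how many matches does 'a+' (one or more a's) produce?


Pattern 'a+' matches one or more consecutive a's.
String: 'abbabbbaab'
Scanning for runs of a:
  Match 1: 'a' (length 1)
  Match 2: 'a' (length 1)
  Match 3: 'aa' (length 2)
Total matches: 3

3


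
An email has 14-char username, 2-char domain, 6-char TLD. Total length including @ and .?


An email address has format: username@domain.tld
Username length: 14
'@' character: 1
Domain length: 2
'.' character: 1
TLD length: 6
Total = 14 + 1 + 2 + 1 + 6 = 24

24


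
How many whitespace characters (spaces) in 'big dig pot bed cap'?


\s matches whitespace characters (spaces, tabs, etc.).
Text: 'big dig pot bed cap'
This text has 5 words separated by spaces.
Number of spaces = number of words - 1 = 5 - 1 = 4

4


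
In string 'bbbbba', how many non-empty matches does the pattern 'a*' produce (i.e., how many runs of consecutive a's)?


Pattern 'a*' matches zero or more a's. We want non-empty runs of consecutive a's.
String: 'bbbbba'
Walking through the string to find runs of a's:
  Run 1: positions 5-5 -> 'a'
Non-empty runs found: ['a']
Count: 1

1


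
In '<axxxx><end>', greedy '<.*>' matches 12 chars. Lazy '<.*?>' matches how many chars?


Greedy '<.*>' tries to match as MUCH as possible.
Lazy '<.*?>' tries to match as LITTLE as possible.

String: '<axxxx><end>'
Greedy '<.*>' starts at first '<' and extends to the LAST '>': '<axxxx><end>' (12 chars)
Lazy '<.*?>' starts at first '<' and stops at the FIRST '>': '<axxxx>' (7 chars)

7


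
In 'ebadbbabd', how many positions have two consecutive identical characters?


Looking for consecutive identical characters in 'ebadbbabd':
  pos 0-1: 'e' vs 'b' -> different
  pos 1-2: 'b' vs 'a' -> different
  pos 2-3: 'a' vs 'd' -> different
  pos 3-4: 'd' vs 'b' -> different
  pos 4-5: 'b' vs 'b' -> MATCH ('bb')
  pos 5-6: 'b' vs 'a' -> different
  pos 6-7: 'a' vs 'b' -> different
  pos 7-8: 'b' vs 'd' -> different
Consecutive identical pairs: ['bb']
Count: 1

1


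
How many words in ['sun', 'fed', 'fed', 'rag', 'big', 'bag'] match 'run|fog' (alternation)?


Alternation 'run|fog' matches either 'run' or 'fog'.
Checking each word:
  'sun' -> no
  'fed' -> no
  'fed' -> no
  'rag' -> no
  'big' -> no
  'bag' -> no
Matches: []
Count: 0

0


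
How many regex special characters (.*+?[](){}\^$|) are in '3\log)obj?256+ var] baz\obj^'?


Regex special characters are: . * + ? [ ] ( ) { } \ ^ $ |
Scanning '3\log)obj?256+ var] baz\obj^':
  pos 1: '\' -> SPECIAL
  pos 5: ')' -> SPECIAL
  pos 9: '?' -> SPECIAL
  pos 13: '+' -> SPECIAL
  pos 18: ']' -> SPECIAL
  pos 23: '\' -> SPECIAL
  pos 27: '^' -> SPECIAL
Special chars found: ['\\', ')', '?', '+', ']', '\\', '^']
Total: 7

7
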